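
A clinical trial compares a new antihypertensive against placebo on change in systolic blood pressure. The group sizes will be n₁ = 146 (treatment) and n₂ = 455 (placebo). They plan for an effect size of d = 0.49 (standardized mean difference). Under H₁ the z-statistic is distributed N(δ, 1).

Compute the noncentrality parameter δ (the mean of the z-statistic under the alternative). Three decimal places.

δ ≈ 5.152

δ = d / √(1/n₁ + 1/n₂) = 0.49 / √(1/146 + 1/455) = 5.1516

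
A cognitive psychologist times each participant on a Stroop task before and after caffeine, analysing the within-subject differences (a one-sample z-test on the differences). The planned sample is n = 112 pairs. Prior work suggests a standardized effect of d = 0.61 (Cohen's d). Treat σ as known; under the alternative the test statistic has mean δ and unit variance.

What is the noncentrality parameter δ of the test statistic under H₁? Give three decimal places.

The noncentrality parameter scales effect size by the design's sample-size factor: δ = d·√n = 0.61 × √112 = 6.4556

δ ≈ 6.456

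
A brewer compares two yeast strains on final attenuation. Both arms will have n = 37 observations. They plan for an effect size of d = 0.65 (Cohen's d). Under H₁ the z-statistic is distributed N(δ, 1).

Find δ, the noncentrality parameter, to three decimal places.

δ = d·√(n/2) = 0.65 × √(37/2) = 2.7958

δ ≈ 2.796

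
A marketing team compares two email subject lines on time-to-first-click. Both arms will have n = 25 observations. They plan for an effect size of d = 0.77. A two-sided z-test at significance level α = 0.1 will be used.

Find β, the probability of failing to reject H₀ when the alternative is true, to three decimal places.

Noncentrality parameter: δ = d·√(n/2) = 0.77 × √(25/2) = 2.7224
Two-sided α = 0.1 → critical value z_{0.05} = 1.645.
Power = Φ(δ − 1.645) + Φ(−δ − 1.645) = Φ(1.078) + Φ(-4.367) = 0.8594 + 0.0000 = 0.8594.
Type II error: β = 1 − power = 1 − 0.8594 = 0.1406.

β ≈ 0.141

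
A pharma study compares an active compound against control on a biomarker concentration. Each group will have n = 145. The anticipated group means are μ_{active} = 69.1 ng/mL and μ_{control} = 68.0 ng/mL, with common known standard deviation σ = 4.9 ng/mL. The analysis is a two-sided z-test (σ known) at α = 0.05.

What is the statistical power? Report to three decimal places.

Standardized effect: d = |μ_{active} − μ_{control}| / σ = |69.1 − 68.0| / 4.9 = 0.2245
Noncentrality parameter: δ = d·√(n/2) = 0.2245 × √(145/2) = 1.9115
Critical value for a two-sided test at α = 0.05: z_{α/2} = 1.960.
Power = Φ(δ − 1.960) + Φ(−δ − 1.960) = Φ(-0.049) + Φ(-3.871) = 0.4807 + 0.0001 = 0.4807.

Power ≈ 0.481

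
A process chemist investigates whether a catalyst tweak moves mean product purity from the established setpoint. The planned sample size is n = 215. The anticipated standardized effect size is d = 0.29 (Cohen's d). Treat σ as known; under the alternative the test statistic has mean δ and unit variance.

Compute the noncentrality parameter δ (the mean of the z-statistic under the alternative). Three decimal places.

δ ≈ 4.252

The noncentrality parameter scales effect size by the design's sample-size factor: δ = d·√n = 0.29 × √215 = 4.2522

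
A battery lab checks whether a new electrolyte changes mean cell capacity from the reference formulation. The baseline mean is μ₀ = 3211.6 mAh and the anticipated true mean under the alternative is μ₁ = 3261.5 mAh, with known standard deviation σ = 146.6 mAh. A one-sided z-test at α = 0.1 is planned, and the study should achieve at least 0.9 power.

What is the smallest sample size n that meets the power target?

n = 57

Standardized effect: d = |μ₁ − μ₀| / σ = |3261.5 − 3211.6| / 146.6 = 0.3404
For power 0.9 need Φ(δ − z_{0.1}) = 0.9, so δ = z_{0.1} + z_{0.10} = 1.282 + 1.282 = 2.563.
δ = d·√n ⇒ n = (δ/d)² = (2.563 / 0.3404)² = 56.70.
Rounding up, n = 57.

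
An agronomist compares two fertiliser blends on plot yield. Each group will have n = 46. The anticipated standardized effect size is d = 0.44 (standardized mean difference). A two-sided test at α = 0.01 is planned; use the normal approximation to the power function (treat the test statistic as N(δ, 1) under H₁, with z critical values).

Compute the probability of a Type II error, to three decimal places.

Noncentrality parameter: δ = d·√(n/2) = 0.44 × √(46/2) = 2.1102
Two-sided α = 0.01 → critical value z_{0.005} = 2.576.
Power = Φ(δ − 2.576) + Φ(−δ − 2.576) = Φ(-0.466) + Φ(-4.686) = 0.3207 + 0.0000 = 0.3207.
Type II error: β = 1 − power = 1 − 0.3207 = 0.6793.

β ≈ 0.679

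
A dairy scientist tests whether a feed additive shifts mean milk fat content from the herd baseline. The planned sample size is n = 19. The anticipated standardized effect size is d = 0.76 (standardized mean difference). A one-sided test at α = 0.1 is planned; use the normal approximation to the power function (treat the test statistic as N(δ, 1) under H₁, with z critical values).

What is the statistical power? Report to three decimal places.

Noncentrality parameter: δ = d·√n = 0.76 × √19 = 3.3128
Critical value for a one-sided test at α = 0.1: z_α = 1.282.
Power = P(Z > 1.282 − δ) = Φ(2.031) = 0.9789.

Power ≈ 0.979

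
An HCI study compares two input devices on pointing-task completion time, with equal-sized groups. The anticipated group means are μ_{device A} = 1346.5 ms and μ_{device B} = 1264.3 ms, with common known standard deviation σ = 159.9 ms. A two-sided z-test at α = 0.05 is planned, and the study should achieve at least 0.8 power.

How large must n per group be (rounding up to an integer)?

Standardized effect: d = |μ_{device A} − μ_{device B}| / σ = |1346.5 − 1264.3| / 159.9 = 0.5141
For power 0.8 need Φ(δ − z_{0.025}) = 0.8, so δ = z_{0.025} + z_{0.20} = 1.960 + 0.842 = 2.802.
(Ignoring the negligible lower-tail rejection probability gives the usual closed-form inversion.)
δ = d·√(n/2) ⇒ n = 2(δ/d)² = 2 × (2.802 / 0.5141)² = 59.40.
Round up to the next whole unit.

n = 60 per group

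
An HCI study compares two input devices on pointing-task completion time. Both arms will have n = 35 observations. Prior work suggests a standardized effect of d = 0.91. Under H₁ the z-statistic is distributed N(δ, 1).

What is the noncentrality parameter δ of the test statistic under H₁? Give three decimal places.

The noncentrality parameter scales effect size by the design's sample-size factor: δ = d·√(n/2) = 0.91 × √(35/2) = 3.8068

δ ≈ 3.807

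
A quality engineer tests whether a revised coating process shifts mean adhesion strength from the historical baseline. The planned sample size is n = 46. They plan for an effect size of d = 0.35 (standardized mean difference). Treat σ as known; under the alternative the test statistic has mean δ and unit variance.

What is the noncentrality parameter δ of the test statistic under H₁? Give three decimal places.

The noncentrality parameter scales effect size by the design's sample-size factor: δ = d·√n = 0.35 × √46 = 2.3738

δ ≈ 2.374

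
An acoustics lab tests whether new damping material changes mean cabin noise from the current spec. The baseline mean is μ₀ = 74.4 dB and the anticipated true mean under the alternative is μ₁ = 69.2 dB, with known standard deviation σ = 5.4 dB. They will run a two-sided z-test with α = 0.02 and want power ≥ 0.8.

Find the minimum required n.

Standardized effect: d = |μ₁ − μ₀| / σ = |69.2 − 74.4| / 5.4 = 0.9630
For power 0.8 need Φ(δ − z_{0.01}) = 0.8, so δ = z_{0.01} + z_{0.20} = 2.326 + 0.842 = 3.168.
(Ignoring the negligible lower-tail rejection probability gives the usual closed-form inversion.)
δ = d·√n ⇒ n = (δ/d)² = (3.168 / 0.9630)² = 10.82.
Round up to the next whole unit.

n = 11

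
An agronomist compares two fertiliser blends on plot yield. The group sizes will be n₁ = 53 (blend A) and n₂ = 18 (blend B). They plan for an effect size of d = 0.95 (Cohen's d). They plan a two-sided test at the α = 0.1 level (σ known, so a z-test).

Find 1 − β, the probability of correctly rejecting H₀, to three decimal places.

Power ≈ 0.967

Noncentrality parameter: δ = d / √(1/n₁ + 1/n₂) = 0.95 / √(1/53 + 1/18) = 3.4823
Two-sided α = 0.1 → critical value z_{0.05} = 1.645.
Power = Φ(δ − 1.645) + Φ(−δ − 1.645) = Φ(1.837) + Φ(-5.127) = 0.9669 + 0.0000 = 0.9669.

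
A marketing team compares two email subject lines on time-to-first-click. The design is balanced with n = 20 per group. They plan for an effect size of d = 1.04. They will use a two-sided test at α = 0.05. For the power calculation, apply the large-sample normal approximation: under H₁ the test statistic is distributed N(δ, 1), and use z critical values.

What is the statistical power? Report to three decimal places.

Noncentrality parameter: λ = d·√(n/2) = 1.04 × √(20/2) = 3.2888
Two-sided α = 0.05 → critical value z_{0.025} = 1.960.
Power = Φ(λ − 1.960) + Φ(−λ − 1.960) = Φ(1.329) + Φ(-5.249) = 0.9080 + 0.0000 = 0.9080.

Power ≈ 0.908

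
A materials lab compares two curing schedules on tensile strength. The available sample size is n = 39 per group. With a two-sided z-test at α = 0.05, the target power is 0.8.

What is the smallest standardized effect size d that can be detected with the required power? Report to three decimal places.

d ≈ 0.634

Need Φ(δ − 1.960) = 0.8, so δ = 1.960 + 0.842 = 2.802.
(Lower-tail contribution to power is negligible for δ > 0.)
δ = d·√(n/2) ⇒ d = δ/√(n/2) = 2.802/√(39/2) = 0.6344.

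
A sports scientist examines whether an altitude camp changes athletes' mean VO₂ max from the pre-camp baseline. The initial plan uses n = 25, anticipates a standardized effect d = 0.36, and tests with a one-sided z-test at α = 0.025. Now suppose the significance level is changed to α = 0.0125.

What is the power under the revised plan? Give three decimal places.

δ = d·√n = 0.36 × √25 = 1.8000 (unchanged). New critical value: z_{0.0125} = 2.241.
Revised power = P(Z > 2.241 − δ) = Φ(-0.441) = 0.3295.

Power ≈ 0.329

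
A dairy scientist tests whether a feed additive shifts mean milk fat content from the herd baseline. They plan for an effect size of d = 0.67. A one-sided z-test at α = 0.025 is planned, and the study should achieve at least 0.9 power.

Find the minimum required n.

n = 24

For power 0.9 need Φ(δ − z_{0.025}) = 0.9, so δ = z_{0.025} + z_{0.10} = 1.960 + 1.282 = 3.242.
δ = d·√n ⇒ n = (δ/d)² = (3.242 / 0.67)² = 23.41.
Round up to the next whole unit.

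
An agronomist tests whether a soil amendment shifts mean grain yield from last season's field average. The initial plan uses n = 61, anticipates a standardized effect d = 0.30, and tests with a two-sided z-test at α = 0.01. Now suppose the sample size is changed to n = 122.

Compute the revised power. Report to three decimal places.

Power ≈ 0.770

With n = 122: δ = d·√n = 0.30 × √122 = 3.3136. Critical value z_{0.005} = 2.576.
Revised power = Φ(δ − 2.576) + Φ(−δ − 2.576) = Φ(0.738) + Φ(-5.889) = 0.7697 + 0.0000 = 0.7697.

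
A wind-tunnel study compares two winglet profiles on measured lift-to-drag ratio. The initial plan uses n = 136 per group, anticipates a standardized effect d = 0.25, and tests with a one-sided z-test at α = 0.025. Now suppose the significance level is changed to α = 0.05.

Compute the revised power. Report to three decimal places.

δ = d·√(n/2) = 0.25 × √(136/2) = 2.0616 (unchanged). New critical value: z_{0.05} = 1.645.
Revised power = Φ(δ − 1.645) = Φ(0.417) = 0.6616.

Power ≈ 0.662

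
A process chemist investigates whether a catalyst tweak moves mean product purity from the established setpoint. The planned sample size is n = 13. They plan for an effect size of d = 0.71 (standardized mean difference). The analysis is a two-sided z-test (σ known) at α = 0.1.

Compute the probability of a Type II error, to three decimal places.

Noncentrality parameter: δ = d·√n = 0.71 × √13 = 2.5599
Two-sided α = 0.1 → critical value z_{0.05} = 1.645.
Power = Φ(δ − 1.645) + Φ(−δ − 1.645) = Φ(0.915) + Φ(-4.205) = 0.8199 + 0.0000 = 0.8199.
Type II error: β = 1 − power = 1 − 0.8199 = 0.1801.

β ≈ 0.180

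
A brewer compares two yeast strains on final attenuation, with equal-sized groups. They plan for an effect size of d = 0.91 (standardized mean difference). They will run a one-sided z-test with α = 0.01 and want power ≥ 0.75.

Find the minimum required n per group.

Set Φ(δ − 2.326) = 0.75; then δ − 2.326 = Φ⁻¹(0.75) = 0.674, giving δ = 3.001.
δ = d·√(n/2) ⇒ n = 2(δ/d)² = 2 × (3.001 / 0.91)² = 21.75.
Round up to the next whole unit.

n = 22 per group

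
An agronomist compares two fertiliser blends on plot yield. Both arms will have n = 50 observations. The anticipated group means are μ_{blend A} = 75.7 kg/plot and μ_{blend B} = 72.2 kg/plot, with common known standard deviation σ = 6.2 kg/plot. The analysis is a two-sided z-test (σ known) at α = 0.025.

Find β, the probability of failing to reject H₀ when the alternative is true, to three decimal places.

β ≈ 0.281

Standardized effect: d = |μ_{blend A} − μ_{blend B}| / σ = |75.7 − 72.2| / 6.2 = 0.5645
Noncentrality parameter: δ = d·√(n/2) = 0.5645 × √(50/2) = 2.8226
Critical value for a two-sided test at α = 0.025: z_{α/2} = 2.241.
Power = Φ(δ − 2.241) + Φ(−δ − 2.241) = Φ(0.581) + Φ(-5.064) = 0.7194 + 0.0000 = 0.7194.
Type II error: β = 1 − power = 1 − 0.7194 = 0.2806.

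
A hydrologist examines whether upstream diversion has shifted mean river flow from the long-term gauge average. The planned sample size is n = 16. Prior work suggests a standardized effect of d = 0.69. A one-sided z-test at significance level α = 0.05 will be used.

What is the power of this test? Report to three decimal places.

Power ≈ 0.868

Noncentrality parameter: δ = d·√n = 0.69 × √16 = 2.7600
Critical value for a one-sided test at α = 0.05: z_α = 1.645.
Power = Φ(δ − 1.645) = Φ(1.115) = 0.8676.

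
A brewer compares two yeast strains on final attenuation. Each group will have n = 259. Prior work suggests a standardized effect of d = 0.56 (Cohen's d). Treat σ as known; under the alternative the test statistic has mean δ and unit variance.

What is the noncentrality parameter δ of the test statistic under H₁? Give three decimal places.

δ = d·√(n/2) = 0.56 × √(259/2) = 6.3727

δ ≈ 6.373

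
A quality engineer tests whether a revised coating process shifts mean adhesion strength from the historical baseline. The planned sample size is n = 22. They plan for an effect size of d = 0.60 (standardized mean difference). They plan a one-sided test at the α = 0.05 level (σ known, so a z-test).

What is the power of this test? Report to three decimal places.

Noncentrality parameter: δ = d·√n = 0.60 × √22 = 2.8142
One-sided α = 0.05 → critical value z_{0.05} = 1.645.
Power = P(Z > 1.645 − δ) = Φ(1.169) = 0.8789.

Power ≈ 0.879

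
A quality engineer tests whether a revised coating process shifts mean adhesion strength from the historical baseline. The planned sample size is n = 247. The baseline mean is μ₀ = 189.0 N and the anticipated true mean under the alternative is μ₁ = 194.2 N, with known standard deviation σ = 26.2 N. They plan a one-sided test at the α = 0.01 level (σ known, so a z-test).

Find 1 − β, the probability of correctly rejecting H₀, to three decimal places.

Standardized effect: d = |μ₁ − μ₀| / σ = |194.2 − 189.0| / 26.2 = 0.1985
Noncentrality parameter: δ = d·√n = 0.1985 × √247 = 3.1193
One-sided α = 0.01 → critical value z_{0.01} = 2.326.
Power = Φ(δ − 2.326) = Φ(0.793) = 0.7861.

Power ≈ 0.786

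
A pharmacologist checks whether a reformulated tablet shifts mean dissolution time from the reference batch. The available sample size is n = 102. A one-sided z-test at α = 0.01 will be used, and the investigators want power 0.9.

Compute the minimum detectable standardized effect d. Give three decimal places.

Need Φ(δ − 2.326) = 0.9, so δ = 2.326 + 1.282 = 3.608.
δ = d·√n ⇒ d = δ/√n = 3.608/√102 = 0.3572.

d ≈ 0.357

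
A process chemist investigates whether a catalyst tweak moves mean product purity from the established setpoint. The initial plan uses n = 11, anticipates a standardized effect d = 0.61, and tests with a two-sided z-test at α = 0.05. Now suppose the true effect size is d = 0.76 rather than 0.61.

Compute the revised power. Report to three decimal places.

With d = 0.76: δ = d·√n = 0.76 × √11 = 2.5206. Critical value z_{0.025} = 1.960.
Revised power = Φ(δ − 1.960) + Φ(−δ − 1.960) = Φ(0.561) + Φ(-4.481) = 0.7125 + 0.0000 = 0.7125.

Power ≈ 0.712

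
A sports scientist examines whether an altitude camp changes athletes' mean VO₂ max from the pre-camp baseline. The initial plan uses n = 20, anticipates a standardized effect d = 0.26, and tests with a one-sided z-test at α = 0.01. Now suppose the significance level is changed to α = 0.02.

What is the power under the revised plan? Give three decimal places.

δ = d·√n = 0.26 × √20 = 1.1628 (unchanged). New critical value: z_{0.02} = 2.054.
Revised power = Φ(δ − 2.054) = Φ(-0.891) = 0.1865.

Power ≈ 0.186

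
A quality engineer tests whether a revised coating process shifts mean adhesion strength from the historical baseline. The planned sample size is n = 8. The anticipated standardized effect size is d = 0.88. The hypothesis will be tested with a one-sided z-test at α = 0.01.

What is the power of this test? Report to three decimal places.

Power ≈ 0.565

Noncentrality parameter: λ = d·√n = 0.88 × √8 = 2.4890
Critical value for a one-sided test at α = 0.01: z_α = 2.326.
Power = Φ(λ − 2.326) = Φ(0.163) = 0.5646.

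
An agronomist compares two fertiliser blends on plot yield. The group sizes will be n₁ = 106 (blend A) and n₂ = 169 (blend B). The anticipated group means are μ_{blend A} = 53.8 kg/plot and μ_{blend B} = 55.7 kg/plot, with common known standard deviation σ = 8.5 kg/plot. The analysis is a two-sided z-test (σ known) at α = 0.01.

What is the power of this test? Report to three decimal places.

Power ≈ 0.220

Standardized effect: d = |μ_{blend A} − μ_{blend B}| / σ = |53.8 − 55.7| / 8.5 = 0.2235
Noncentrality parameter: λ = d / √(1/n₁ + 1/n₂) = 0.2235 / √(1/106 + 1/169) = 1.8041
Critical value for a two-sided test at α = 0.01: z_{α/2} = 2.576.
Power = Φ(λ − 2.576) + Φ(−λ − 2.576) = Φ(-0.772) + Φ(-4.380) = 0.2201 + 0.0000 = 0.2201.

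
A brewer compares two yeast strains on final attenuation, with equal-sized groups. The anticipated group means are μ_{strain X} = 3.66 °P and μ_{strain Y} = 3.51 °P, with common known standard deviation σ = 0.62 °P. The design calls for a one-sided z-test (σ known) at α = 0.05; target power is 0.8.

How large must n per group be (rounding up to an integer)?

n = 212 per group

Standardized effect: d = |μ_{strain X} − μ_{strain Y}| / σ = |3.66 − 3.51| / 0.62 = 0.2419
Set Φ(δ − 1.645) = 0.8; then δ − 1.645 = Φ⁻¹(0.8) = 0.842, giving δ = 2.486.
δ = d·√(n/2) ⇒ n = 2(δ/d)² = 2 × (2.486 / 0.2419)² = 211.25.
Round up to the next whole unit.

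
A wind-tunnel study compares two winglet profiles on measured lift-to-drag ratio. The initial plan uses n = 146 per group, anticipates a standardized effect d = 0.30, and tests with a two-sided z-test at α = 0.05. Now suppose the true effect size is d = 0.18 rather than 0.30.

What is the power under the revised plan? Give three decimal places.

With d = 0.18: δ = d·√(n/2) = 0.18 × √(146/2) = 1.5379. Critical value z_{0.025} = 1.960.
Revised power = Φ(δ − 1.960) + Φ(−δ − 1.960) = Φ(-0.422) + Φ(-3.498) = 0.3365 + 0.0002 = 0.3367.

Power ≈ 0.337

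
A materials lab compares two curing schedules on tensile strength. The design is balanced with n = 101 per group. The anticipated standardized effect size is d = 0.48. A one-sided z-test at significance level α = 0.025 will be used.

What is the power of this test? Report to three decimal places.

Noncentrality parameter: δ = d·√(n/2) = 0.48 × √(101/2) = 3.4110
One-sided α = 0.025 → critical value z_{0.025} = 1.960.
Power = Φ(δ − 1.960) = Φ(1.451) = 0.9266.

Power ≈ 0.927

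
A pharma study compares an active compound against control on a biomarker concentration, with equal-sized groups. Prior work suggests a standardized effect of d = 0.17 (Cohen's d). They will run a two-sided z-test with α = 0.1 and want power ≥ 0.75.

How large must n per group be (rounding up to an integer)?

n = 373 per group

Set Φ(δ − 1.645) = 0.75; then δ − 1.645 = Φ⁻¹(0.75) = 0.674, giving δ = 2.319.
(The Φ(−δ − z_{α/2}) term is vanishingly small for δ > 0 and is dropped in the standard sample-size formula.)
δ = d·√(n/2) ⇒ n = 2(δ/d)² = 2 × (2.319 / 0.17)² = 372.27.
Rounding up, n = 373 per group.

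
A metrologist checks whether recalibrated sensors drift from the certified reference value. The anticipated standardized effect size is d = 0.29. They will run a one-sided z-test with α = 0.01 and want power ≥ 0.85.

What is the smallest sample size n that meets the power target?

n = 135

For power 0.85 need Φ(δ − z_{0.01}) = 0.85, so δ = z_{0.01} + z_{0.15} = 2.326 + 1.036 = 3.363.
δ = d·√n ⇒ n = (δ/d)² = (3.363 / 0.29)² = 134.46.
Rounding up, n = 135.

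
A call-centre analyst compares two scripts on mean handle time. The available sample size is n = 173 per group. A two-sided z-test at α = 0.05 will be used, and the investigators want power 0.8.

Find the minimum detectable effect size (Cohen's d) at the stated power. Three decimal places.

Required noncentrality: δ = z_{0.025} + z_{0.20} = 1.960 + 0.842 = 2.802.
(Lower-tail contribution to power is negligible for δ > 0.)
δ = d·√(n/2) ⇒ d = δ/√(n/2) = 2.802/√(173/2) = 0.3012.

d ≈ 0.301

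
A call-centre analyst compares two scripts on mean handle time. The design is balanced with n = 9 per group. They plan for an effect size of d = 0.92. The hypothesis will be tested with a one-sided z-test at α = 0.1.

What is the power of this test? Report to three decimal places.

Power ≈ 0.749

Noncentrality parameter: δ = d·√(n/2) = 0.92 × √(9/2) = 1.9516
Critical value for a one-sided test at α = 0.1: z_α = 1.282.
Power = Φ(δ − 1.282) = Φ(0.670) = 0.7486.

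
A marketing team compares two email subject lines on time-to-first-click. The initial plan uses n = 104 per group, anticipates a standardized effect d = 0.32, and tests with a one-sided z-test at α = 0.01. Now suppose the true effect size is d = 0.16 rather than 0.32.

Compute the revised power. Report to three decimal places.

With d = 0.16: δ = d·√(n/2) = 0.16 × √(104/2) = 1.1538. Critical value z_{0.01} = 2.326.
Revised power = Φ(δ − 2.326) = Φ(-1.173) = 0.1205.

Power ≈ 0.120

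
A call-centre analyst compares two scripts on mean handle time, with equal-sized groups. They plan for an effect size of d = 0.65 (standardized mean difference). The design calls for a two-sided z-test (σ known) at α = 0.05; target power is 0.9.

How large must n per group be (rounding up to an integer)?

n = 50 per group

For power 0.9 need Φ(δ − z_{0.025}) = 0.9, so δ = z_{0.025} + z_{0.10} = 1.960 + 1.282 = 3.242.
(The Φ(−δ − z_{α/2}) term is vanishingly small for δ > 0 and is dropped in the standard sample-size formula.)
δ = d·√(n/2) ⇒ n = 2(δ/d)² = 2 × (3.242 / 0.65)² = 49.74.
Rounding up, n = 50 per group.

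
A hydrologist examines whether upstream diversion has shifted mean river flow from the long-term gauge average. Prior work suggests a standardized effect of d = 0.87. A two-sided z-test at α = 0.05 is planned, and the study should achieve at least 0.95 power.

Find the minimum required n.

n = 18

Set Φ(δ − 1.960) = 0.95; then δ − 1.960 = Φ⁻¹(0.95) = 1.645, giving δ = 3.605.
(For δ > 0 the lower-tail rejection region contributes negligibly to power, so the one-term inversion is standard.)
δ = d·√n ⇒ n = (δ/d)² = (3.605 / 0.87)² = 17.17.
Rounding up, n = 18.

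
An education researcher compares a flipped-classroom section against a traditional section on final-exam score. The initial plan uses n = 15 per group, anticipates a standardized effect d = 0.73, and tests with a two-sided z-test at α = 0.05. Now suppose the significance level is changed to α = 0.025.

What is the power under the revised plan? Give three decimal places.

Power ≈ 0.404

δ = d·√(n/2) = 0.73 × √(15/2) = 1.9992 (unchanged). New critical value: z_{0.0125} = 2.241.
Revised power = Φ(δ − 2.241) + Φ(−δ − 2.241) = Φ(-0.242) + Φ(-4.241) = 0.4043 + 0.0000 = 0.4043.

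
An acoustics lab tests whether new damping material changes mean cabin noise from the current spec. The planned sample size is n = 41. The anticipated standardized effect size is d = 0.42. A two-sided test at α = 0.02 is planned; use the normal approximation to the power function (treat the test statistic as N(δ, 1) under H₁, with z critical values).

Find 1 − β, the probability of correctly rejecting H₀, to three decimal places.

Noncentrality parameter: λ = d·√n = 0.42 × √41 = 2.6893
Critical value for a two-sided test at α = 0.02: z_{α/2} = 2.326.
Power = Φ(λ − 2.326) + Φ(−λ − 2.326) = Φ(0.363) + Φ(-5.016) = 0.6417 + 0.0000 = 0.6417.

Power ≈ 0.642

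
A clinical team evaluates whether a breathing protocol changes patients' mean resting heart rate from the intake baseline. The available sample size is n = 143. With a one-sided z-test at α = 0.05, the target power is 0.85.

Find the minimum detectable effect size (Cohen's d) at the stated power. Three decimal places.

Need Φ(δ − 1.645) = 0.85, so δ = 1.645 + 1.036 = 2.681.
δ = d·√n ⇒ d = δ/√n = 2.681/√143 = 0.2242.

d ≈ 0.224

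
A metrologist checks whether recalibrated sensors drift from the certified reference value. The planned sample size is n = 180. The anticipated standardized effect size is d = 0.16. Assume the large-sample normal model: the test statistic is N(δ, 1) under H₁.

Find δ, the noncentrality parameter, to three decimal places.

δ ≈ 2.147

The noncentrality parameter scales effect size by the design's sample-size factor: δ = d·√n = 0.16 × √180 = 2.1466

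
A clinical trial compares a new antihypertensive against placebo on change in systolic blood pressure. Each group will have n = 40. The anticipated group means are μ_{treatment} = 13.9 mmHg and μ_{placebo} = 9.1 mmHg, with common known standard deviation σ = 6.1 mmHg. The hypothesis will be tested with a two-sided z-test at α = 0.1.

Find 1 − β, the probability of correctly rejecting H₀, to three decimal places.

Standardized effect: d = |μ_{treatment} − μ_{placebo}| / σ = |13.9 − 9.1| / 6.1 = 0.7869
Noncentrality parameter: δ = d·√(n/2) = 0.7869 × √(40/2) = 3.5191
Critical value for a two-sided test at α = 0.1: z_{α/2} = 1.645.
Power = Φ(δ − 1.645) + Φ(−δ − 1.645) = Φ(1.874) + Φ(-5.164) = 0.9695 + 0.0000 = 0.9695.

Power ≈ 0.970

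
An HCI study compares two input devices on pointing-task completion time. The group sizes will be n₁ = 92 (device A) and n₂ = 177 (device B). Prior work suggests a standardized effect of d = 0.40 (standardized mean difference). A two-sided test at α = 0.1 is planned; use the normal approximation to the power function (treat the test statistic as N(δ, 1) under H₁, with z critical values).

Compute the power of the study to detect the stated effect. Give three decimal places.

Power ≈ 0.929

Noncentrality parameter: δ = d / √(1/n₁ + 1/n₂) = 0.40 / √(1/92 + 1/177) = 3.1122
Two-sided α = 0.1 → critical value z_{0.05} = 1.645.
Power = Φ(δ − 1.645) + Φ(−δ − 1.645) = Φ(1.467) + Φ(-4.757) = 0.9289 + 0.0000 = 0.9289.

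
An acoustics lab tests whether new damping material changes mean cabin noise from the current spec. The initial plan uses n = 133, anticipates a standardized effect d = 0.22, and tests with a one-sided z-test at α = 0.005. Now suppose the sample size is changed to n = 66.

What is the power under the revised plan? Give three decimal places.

With n = 66: δ = d·√n = 0.22 × √66 = 1.7873. Critical value z_{0.005} = 2.576.
Revised power = Φ(δ − 2.576) = Φ(-0.789) = 0.2152.

Power ≈ 0.215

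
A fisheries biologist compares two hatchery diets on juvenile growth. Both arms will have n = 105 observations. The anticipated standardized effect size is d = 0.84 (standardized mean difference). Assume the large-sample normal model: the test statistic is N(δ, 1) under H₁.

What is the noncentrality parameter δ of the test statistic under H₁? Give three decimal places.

δ ≈ 6.086

The noncentrality parameter scales effect size by the design's sample-size factor: δ = d·√(n/2) = 0.84 × √(105/2) = 6.0864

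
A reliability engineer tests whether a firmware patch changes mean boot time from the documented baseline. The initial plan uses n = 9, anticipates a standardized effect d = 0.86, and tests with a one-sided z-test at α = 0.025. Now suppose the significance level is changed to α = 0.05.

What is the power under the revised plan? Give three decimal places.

δ = d·√n = 0.86 × √9 = 2.5800 (unchanged). New critical value: z_{0.05} = 1.645.
Revised power = Φ(δ − 1.645) = Φ(0.935) = 0.8251.

Power ≈ 0.825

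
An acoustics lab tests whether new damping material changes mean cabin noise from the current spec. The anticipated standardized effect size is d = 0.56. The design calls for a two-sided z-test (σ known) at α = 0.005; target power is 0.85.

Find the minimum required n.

For power 0.85 need Φ(δ − z_{0.0025}) = 0.85, so δ = z_{0.0025} + z_{0.15} = 2.807 + 1.036 = 3.843.
(The Φ(−δ − z_{α/2}) term is vanishingly small for δ > 0 and is dropped in the standard sample-size formula.)
δ = d·√n ⇒ n = (δ/d)² = (3.843 / 0.56)² = 47.11.
Round up to the next whole unit.

n = 48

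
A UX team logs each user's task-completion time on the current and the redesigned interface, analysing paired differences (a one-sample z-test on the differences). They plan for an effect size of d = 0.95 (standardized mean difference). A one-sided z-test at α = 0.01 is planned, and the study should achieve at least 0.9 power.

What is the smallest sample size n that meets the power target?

n = 15

Set Φ(δ − 2.326) = 0.9; then δ − 2.326 = Φ⁻¹(0.9) = 1.282, giving δ = 3.608.
δ = d·√n ⇒ n = (δ/d)² = (3.608 / 0.95)² = 14.42.
Rounding up, n = 15.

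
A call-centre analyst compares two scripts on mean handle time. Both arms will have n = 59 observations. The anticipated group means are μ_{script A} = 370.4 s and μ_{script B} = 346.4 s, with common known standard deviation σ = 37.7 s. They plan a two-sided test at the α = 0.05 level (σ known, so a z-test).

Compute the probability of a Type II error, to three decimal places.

β ≈ 0.067

Standardized effect: d = |μ_{script A} − μ_{script B}| / σ = |370.4 − 346.4| / 37.7 = 0.6366
Noncentrality parameter: δ = d·√(n/2) = 0.6366 × √(59/2) = 3.4576
Two-sided α = 0.05 → critical value z_{0.025} = 1.960.
Power = Φ(δ − 1.960) + Φ(−δ − 1.960) = Φ(1.498) + Φ(-5.418) = 0.9329 + 0.0000 = 0.9329.
Type II error: β = 1 − power = 1 − 0.9329 = 0.0671.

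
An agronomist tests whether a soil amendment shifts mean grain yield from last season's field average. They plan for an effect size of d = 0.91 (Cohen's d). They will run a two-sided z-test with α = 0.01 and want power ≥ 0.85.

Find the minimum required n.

For power 0.85 need Φ(δ − z_{0.005}) = 0.85, so δ = z_{0.005} + z_{0.15} = 2.576 + 1.036 = 3.612.
(Ignoring the negligible lower-tail rejection probability gives the usual closed-form inversion.)
δ = d·√n ⇒ n = (δ/d)² = (3.612 / 0.91)² = 15.76.
Round up to the next whole unit.

n = 16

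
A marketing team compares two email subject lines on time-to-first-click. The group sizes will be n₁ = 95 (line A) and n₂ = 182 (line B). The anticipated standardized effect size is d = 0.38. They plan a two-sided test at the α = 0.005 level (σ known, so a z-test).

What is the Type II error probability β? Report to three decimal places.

Noncentrality parameter: δ = d / √(1/n₁ + 1/n₂) = 0.38 / √(1/95 + 1/182) = 3.0022
Critical value for a two-sided test at α = 0.005: z_{α/2} = 2.807.
Power = Φ(δ − 2.807) + Φ(−δ − 2.807) = Φ(0.195) + Φ(-5.809) = 0.5774 + 0.0000 = 0.5774.
Type II error: β = 1 − power = 1 − 0.5774 = 0.4226.

β ≈ 0.423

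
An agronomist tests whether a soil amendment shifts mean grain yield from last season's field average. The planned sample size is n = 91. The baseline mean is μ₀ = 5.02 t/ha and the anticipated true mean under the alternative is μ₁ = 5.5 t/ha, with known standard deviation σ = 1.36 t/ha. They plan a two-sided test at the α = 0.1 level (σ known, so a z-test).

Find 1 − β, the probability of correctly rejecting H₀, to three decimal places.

Standardized effect: d = |μ₁ − μ₀| / σ = |5.5 − 5.02| / 1.36 = 0.3529
Noncentrality parameter: δ = d·√n = 0.3529 × √91 = 3.3668
Critical value for a two-sided test at α = 0.1: z_{α/2} = 1.645.
Power = Φ(δ − 1.645) + Φ(−δ − 1.645) = Φ(1.722) + Φ(-5.012) = 0.9575 + 0.0000 = 0.9575.

Power ≈ 0.957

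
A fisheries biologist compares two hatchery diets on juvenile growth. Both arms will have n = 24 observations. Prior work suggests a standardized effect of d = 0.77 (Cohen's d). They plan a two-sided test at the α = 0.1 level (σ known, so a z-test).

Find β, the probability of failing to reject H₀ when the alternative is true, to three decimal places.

Noncentrality parameter: δ = d·√(n/2) = 0.77 × √(24/2) = 2.6674
Two-sided α = 0.1 → critical value z_{0.05} = 1.645.
Power = Φ(δ − 1.645) + Φ(−δ − 1.645) = Φ(1.023) + Φ(-4.312) = 0.8467 + 0.0000 = 0.8467.
Type II error: β = 1 − power = 1 − 0.8467 = 0.1533.

β ≈ 0.153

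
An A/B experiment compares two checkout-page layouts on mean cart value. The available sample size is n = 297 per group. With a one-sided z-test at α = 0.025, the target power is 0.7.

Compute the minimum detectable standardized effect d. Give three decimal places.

d ≈ 0.204

Required noncentrality: δ = z_{0.025} + z_{0.30} = 1.960 + 0.524 = 2.484.
δ = d·√(n/2) ⇒ d = δ/√(n/2) = 2.484/√(297/2) = 0.2039.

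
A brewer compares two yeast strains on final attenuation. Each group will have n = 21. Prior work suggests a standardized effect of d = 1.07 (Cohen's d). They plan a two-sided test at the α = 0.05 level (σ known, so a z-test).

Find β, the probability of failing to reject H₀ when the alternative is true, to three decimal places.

Noncentrality parameter: δ = d·√(n/2) = 1.07 × √(21/2) = 3.4672
Critical value for a two-sided test at α = 0.05: z_{α/2} = 1.960.
Power = Φ(δ − 1.960) + Φ(−δ − 1.960) = Φ(1.507) + Φ(-5.427) = 0.9341 + 0.0000 = 0.9341.
Type II error: β = 1 − power = 1 − 0.9341 = 0.0659.

β ≈ 0.066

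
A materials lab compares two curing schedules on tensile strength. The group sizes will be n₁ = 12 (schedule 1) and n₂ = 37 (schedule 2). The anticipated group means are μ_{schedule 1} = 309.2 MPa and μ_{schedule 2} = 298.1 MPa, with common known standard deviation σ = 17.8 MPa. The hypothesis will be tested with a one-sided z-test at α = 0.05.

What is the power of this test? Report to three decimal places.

Standardized effect: d = |μ_{schedule 1} − μ_{schedule 2}| / σ = |309.2 − 298.1| / 17.8 = 0.6236
Noncentrality parameter: δ = d / √(1/n₁ + 1/n₂) = 0.6236 / √(1/12 + 1/37) = 1.8771
One-sided α = 0.05 → critical value z_{0.05} = 1.645.
Power = Φ(δ − 1.645) = Φ(0.232) = 0.5918.

Power ≈ 0.592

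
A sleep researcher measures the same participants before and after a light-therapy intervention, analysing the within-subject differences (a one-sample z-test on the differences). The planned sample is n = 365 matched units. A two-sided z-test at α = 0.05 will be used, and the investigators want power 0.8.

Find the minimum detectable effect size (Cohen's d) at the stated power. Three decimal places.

Required noncentrality: δ = z_{0.025} + z_{0.20} = 1.960 + 0.842 = 2.802.
(Lower-tail contribution to power is negligible for δ > 0.)
δ = d·√n ⇒ d = δ/√n = 2.802/√365 = 0.1466.

d ≈ 0.147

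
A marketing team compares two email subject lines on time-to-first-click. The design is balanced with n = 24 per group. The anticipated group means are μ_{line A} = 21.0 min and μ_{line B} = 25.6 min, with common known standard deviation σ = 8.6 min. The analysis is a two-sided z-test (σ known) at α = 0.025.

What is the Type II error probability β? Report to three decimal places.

β ≈ 0.651

Standardized effect: d = |μ_{line A} − μ_{line B}| / σ = |21.0 − 25.6| / 8.6 = 0.5349
Noncentrality parameter: δ = d·√(n/2) = 0.5349 × √(24/2) = 1.8529
Two-sided α = 0.025 → critical value z_{0.0125} = 2.241.
Power = Φ(δ − 2.241) + Φ(−δ − 2.241) = Φ(-0.389) + Φ(-4.094) = 0.3488 + 0.0000 = 0.3488.
Type II error: β = 1 − power = 1 − 0.3488 = 0.6512.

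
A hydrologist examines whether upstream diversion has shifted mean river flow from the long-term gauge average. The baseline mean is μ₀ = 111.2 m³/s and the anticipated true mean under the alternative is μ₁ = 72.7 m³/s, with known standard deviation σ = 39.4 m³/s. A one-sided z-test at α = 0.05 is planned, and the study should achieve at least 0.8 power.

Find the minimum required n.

n = 7

Standardized effect: d = |μ₁ − μ₀| / σ = |72.7 − 111.2| / 39.4 = 0.9772
Set Φ(δ − 1.645) = 0.8; then δ − 1.645 = Φ⁻¹(0.8) = 0.842, giving δ = 2.486.
δ = d·√n ⇒ n = (δ/d)² = (2.486 / 0.9772)² = 6.47.
Round up to the next whole unit.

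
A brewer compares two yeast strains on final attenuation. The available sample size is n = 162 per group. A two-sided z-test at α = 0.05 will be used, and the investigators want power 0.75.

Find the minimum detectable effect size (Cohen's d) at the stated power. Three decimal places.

d ≈ 0.293

Required noncentrality: δ = z_{0.025} + z_{0.25} = 1.960 + 0.674 = 2.634.
(The second rejection-region term Φ(−δ − z_{α/2}) is negligible and dropped.)
δ = d·√(n/2) ⇒ d = δ/√(n/2) = 2.634/√(162/2) = 0.2927.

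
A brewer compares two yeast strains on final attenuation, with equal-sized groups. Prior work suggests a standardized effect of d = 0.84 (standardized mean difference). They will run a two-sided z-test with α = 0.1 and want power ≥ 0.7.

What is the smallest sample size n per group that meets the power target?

n = 14 per group

Set Φ(δ − 1.645) = 0.7; then δ − 1.645 = Φ⁻¹(0.7) = 0.524, giving δ = 2.169.
(The Φ(−δ − z_{α/2}) term is vanishingly small for δ > 0 and is dropped in the standard sample-size formula.)
δ = d·√(n/2) ⇒ n = 2(δ/d)² = 2 × (2.169 / 0.84)² = 13.34.
Round up to the next whole unit.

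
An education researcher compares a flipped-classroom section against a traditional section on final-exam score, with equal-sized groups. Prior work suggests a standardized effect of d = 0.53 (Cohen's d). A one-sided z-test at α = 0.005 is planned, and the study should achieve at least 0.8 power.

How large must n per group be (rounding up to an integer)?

Set Φ(δ − 2.576) = 0.8; then δ − 2.576 = Φ⁻¹(0.8) = 0.842, giving δ = 3.417.
δ = d·√(n/2) ⇒ n = 2(δ/d)² = 2 × (3.417 / 0.53)² = 83.15.
Rounding up, n = 84 per group.

n = 84 per group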